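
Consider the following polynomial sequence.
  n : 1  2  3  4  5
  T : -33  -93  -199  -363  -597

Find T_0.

-7

First differences: -60, -106, -164, -234
Second differences: -46, -58, -70
Third differences: -12, -12
The third differences are constant at -12.
Work back: -46 + 12 = -34;  -60 + 34 = -26;  -33 + 26 = -7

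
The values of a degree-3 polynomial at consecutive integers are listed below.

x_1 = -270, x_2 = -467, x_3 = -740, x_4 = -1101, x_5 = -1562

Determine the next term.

-2135

D1: -197, -273, -361, -461
D2: -76, -88, -100
D3: -12, -12
The third differences are constant (-12).
-100 − 12 = -112;  -461 − 112 = -573;  -1562 − 573 = -2135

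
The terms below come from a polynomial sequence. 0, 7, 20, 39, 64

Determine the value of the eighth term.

175

First differences: 7, 13, 19, 25
Second differences: 6, 6, 6
Second differences constant at 6.
25 + 6 = 31;  64 + 31 = 95
31 + 6 = 37;  95 + 37 = 132
37 + 6 = 43;  132 + 43 = 175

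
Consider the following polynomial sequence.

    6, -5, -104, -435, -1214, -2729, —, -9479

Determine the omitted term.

-5340

Using the first 6 terms:
D1: -11  -99  -331  -779  -1515
D2: -88  -232  -448  -736
D3: -144  -216  -288
D4: -72  -72
Constant fourth difference = -72.
Extend forward: -288 − 72 = -360;  -736 − 360 = -1096;  -1515 − 1096 = -2611;  -2729 − 2611 = -5340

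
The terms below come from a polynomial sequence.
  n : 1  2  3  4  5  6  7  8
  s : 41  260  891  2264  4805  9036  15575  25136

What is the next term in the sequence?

Δ: 219, 631, 1373, 2541, 4231, 6539, 9561
Δ²: 412, 742, 1168, 1690, 2308, 3022
Δ³: 330, 426, 522, 618, 714
Δ⁴: 96, 96, 96, 96
The fourth differences are constant (96).
714 + 96 = 810;  3022 + 810 = 3832;  9561 + 3832 = 13393;  25136 + 13393 = 38529

38529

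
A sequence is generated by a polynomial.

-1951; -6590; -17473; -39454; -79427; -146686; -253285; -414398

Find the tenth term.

D1: -4639, -10883, -21981, -39973, -67259, -106599, -161113
D2: -6244, -11098, -17992, -27286, -39340, -54514
D3: -4854, -6894, -9294, -12054, -15174
D4: -2040, -2400, -2760, -3120
D5: -360, -360, -360
Constant fifth difference = -360, so extend:
-3120 − 360 = -3480;  -15174 − 3480 = -18654;  -54514 − 18654 = -73168;  -161113 − 73168 = -234281;  -414398 − 234281 = -648679
-3480 − 360 = -3840;  -18654 − 3840 = -22494;  -73168 − 22494 = -95662;  -234281 − 95662 = -329943;  -648679 − 329943 = -978622

-978622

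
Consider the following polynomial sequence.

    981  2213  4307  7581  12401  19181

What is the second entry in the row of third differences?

366

Δ: 1232, 2094, 3274, 4820, 6780
Δ²: 862, 1180, 1546, 1960
Δ³: 318, 366, 414
Δ⁴: 48, 48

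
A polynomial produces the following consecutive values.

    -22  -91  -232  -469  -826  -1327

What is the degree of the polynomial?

3

D1: -69, -141, -237, -357, -501
D2: -72, -96, -120, -144
D3: -24, -24, -24
The third differences are constant, so the polynomial has degree 3.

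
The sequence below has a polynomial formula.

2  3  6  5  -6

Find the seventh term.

-82

1  3  -1  -11
2  -4  -10
-6  -6
The third differences are constant (-6).
-10 − 6 = -16;  -11 − 16 = -27;  -6 − 27 = -33
-16 − 6 = -22;  -27 − 22 = -49;  -33 − 49 = -82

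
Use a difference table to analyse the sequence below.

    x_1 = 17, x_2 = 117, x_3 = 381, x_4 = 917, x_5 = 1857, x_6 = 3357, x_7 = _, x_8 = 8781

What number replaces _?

Using the first 6 terms:
Δ: 100, 264, 536, 940, 1500
Δ²: 164, 272, 404, 560
Δ³: 108, 132, 156
Δ⁴: 24, 24
Constant fourth difference = 24.
Extend forward: 156 + 24 = 180;  560 + 180 = 740;  1500 + 740 = 2240;  3357 + 2240 = 5597

5597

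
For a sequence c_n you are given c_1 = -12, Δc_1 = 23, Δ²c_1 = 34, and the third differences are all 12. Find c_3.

68

Build the table forward from the leading diagonal:
Third differences: 12  12  12
Second differences: 34  46  58
First differences: 23  57  103
c: -12  11  68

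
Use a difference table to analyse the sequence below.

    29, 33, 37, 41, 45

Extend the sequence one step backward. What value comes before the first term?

25

4, 4, 4, 4
The first differences are constant at 4.
Work back: 29 − 4 = 25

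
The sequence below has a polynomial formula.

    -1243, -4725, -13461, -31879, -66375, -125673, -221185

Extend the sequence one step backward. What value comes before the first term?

-195

D1: -3482, -8736, -18418, -34496, -59298, -95512
D2: -5254, -9682, -16078, -24802, -36214
D3: -4428, -6396, -8724, -11412
D4: -1968, -2328, -2688
D5: -360, -360
The fifth differences are constant at -360.
Work back: -1968 + 360 = -1608;  -4428 + 1608 = -2820;  -5254 + 2820 = -2434;  -3482 + 2434 = -1048;  -1243 + 1048 = -195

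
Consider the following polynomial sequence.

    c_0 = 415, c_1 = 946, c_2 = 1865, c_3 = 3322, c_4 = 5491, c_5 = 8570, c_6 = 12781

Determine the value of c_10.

46225

First differences: 531, 919, 1457, 2169, 3079, 4211
Second differences: 388, 538, 712, 910, 1132
Third differences: 150, 174, 198, 222
Fourth differences: 24, 24, 24
Constant fourth difference = 24, so extend:
222 + 24 = 246;  1132 + 246 = 1378;  4211 + 1378 = 5589;  12781 + 5589 = 18370
246 + 24 = 270;  1378 + 270 = 1648;  5589 + 1648 = 7237;  18370 + 7237 = 25607
270 + 24 = 294;  1648 + 294 = 1942;  7237 + 1942 = 9179;  25607 + 9179 = 34786
294 + 24 = 318;  1942 + 318 = 2260;  9179 + 2260 = 11439;  34786 + 11439 = 46225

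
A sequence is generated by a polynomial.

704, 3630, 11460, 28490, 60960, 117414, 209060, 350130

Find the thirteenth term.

2926  7830  17030  32470  56454  91646  141070
4904  9200  15440  23984  35192  49424
4296  6240  8544  11208  14232
1944  2304  2664  3024
360  360  360
The fifth differences are constant (360).
3024 + 360 = 3384;  14232 + 3384 = 17616;  49424 + 17616 = 67040;  141070 + 67040 = 208110;  350130 + 208110 = 558240
3384 + 360 = 3744;  17616 + 3744 = 21360;  67040 + 21360 = 88400;  208110 + 88400 = 296510;  558240 + 296510 = 854750
3744 + 360 = 4104;  21360 + 4104 = 25464;  88400 + 25464 = 113864;  296510 + 113864 = 410374;  854750 + 410374 = 1265124
4104 + 360 = 4464;  25464 + 4464 = 29928;  113864 + 29928 = 143792;  410374 + 143792 = 554166;  1265124 + 554166 = 1819290
4464 + 360 = 4824;  29928 + 4824 = 34752;  143792 + 34752 = 178544;  554166 + 178544 = 732710;  1819290 + 732710 = 2552000

2552000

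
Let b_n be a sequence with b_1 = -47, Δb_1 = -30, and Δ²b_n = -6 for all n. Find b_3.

-113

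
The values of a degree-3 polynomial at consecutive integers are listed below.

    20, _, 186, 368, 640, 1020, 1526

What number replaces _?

76

Using the last 5 terms:
D1: 182  272  380  506
D2: 90  108  126
D3: 18  18
Constant third difference = 18.
Extend backward: 90 − 18 = 72;  182 − 72 = 110;  186 − 110 = 76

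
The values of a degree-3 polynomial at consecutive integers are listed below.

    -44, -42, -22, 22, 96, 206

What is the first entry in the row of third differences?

First differences: 2, 20, 44, 74, 110
Second differences: 18, 24, 30, 36
Third differences: 6, 6, 6

6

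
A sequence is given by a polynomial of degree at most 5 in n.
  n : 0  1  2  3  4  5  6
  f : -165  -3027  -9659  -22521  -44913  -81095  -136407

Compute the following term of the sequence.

D1: -2862  -6632  -12862  -22392  -36182  -55312
D2: -3770  -6230  -9530  -13790  -19130
D3: -2460  -3300  -4260  -5340
D4: -840  -960  -1080
D5: -120  -120
Constant fifth difference = -120, so extend:
-1080 − 120 = -1200;  -5340 − 1200 = -6540;  -19130 − 6540 = -25670;  -55312 − 25670 = -80982;  -136407 − 80982 = -217389

-217389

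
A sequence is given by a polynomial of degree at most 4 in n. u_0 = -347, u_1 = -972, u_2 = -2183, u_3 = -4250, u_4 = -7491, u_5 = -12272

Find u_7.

-625 , -1211 , -2067 , -3241 , -4781
-586 , -856 , -1174 , -1540
-270 , -318 , -366
-48 , -48
The fourth differences are constant (-48).
-366 − 48 = -414;  -1540 − 414 = -1954;  -4781 − 1954 = -6735;  -12272 − 6735 = -19007
-414 − 48 = -462;  -1954 − 462 = -2416;  -6735 − 2416 = -9151;  -19007 − 9151 = -28158

-28158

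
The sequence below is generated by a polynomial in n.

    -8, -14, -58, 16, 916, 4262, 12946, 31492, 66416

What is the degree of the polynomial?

5

Δ: -6, -44, 74, 900, 3346, 8684, 18546, 34924
Δ²: -38, 118, 826, 2446, 5338, 9862, 16378
Δ³: 156, 708, 1620, 2892, 4524, 6516
Δ⁴: 552, 912, 1272, 1632, 1992
Δ⁵: 360, 360, 360, 360
The fifth differences are constant, so the polynomial has degree 5.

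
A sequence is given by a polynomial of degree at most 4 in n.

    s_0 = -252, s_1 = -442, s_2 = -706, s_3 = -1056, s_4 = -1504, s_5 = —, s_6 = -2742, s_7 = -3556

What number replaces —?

-2062

Using the first 5 terms:
First differences: -190, -264, -350, -448
Second differences: -74, -86, -98
Third differences: -12, -12
Constant third difference = -12.
Extend forward: -98 − 12 = -110;  -448 − 110 = -558;  -1504 − 558 = -2062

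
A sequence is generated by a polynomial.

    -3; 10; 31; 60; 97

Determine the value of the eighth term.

First differences: 13, 21, 29, 37
Second differences: 8, 8, 8
Constant second difference = 8, so extend:
37 + 8 = 45;  97 + 45 = 142
45 + 8 = 53;  142 + 53 = 195
53 + 8 = 61;  195 + 61 = 256

256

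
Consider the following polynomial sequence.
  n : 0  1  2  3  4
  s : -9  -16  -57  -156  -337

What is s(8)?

-2361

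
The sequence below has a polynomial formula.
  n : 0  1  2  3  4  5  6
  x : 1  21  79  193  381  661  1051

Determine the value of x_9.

3061

First differences: 20  58  114  188  280  390
Second differences: 38  56  74  92  110
Third differences: 18  18  18  18
Constant third difference = 18, so extend:
110 + 18 = 128;  390 + 128 = 518;  1051 + 518 = 1569
128 + 18 = 146;  518 + 146 = 664;  1569 + 664 = 2233
146 + 18 = 164;  664 + 164 = 828;  2233 + 828 = 3061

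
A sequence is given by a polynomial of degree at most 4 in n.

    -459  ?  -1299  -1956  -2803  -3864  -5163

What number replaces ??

-808

Using the last 5 terms:
Δ: -657, -847, -1061, -1299
Δ²: -190, -214, -238
Δ³: -24, -24
Constant third difference = -24.
Extend backward: -190 + 24 = -166;  -657 + 166 = -491;  -1299 + 491 = -808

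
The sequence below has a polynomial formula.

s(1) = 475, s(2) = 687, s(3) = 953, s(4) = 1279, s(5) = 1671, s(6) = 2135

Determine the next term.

2677

Δ: 212, 266, 326, 392, 464
Δ²: 54, 60, 66, 72
Δ³: 6, 6, 6
Constant third difference = 6, so extend:
72 + 6 = 78;  464 + 78 = 542;  2135 + 542 = 2677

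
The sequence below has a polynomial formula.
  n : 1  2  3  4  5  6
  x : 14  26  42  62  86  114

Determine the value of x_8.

182

First differences: 12 , 16 , 20 , 24 , 28
Second differences: 4 , 4 , 4 , 4
The second differences are constant (4).
28 + 4 = 32;  114 + 32 = 146
32 + 4 = 36;  146 + 36 = 182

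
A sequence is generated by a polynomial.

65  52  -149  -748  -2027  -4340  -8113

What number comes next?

-13, -201, -599, -1279, -2313, -3773
-188, -398, -680, -1034, -1460
-210, -282, -354, -426
-72, -72, -72
Constant fourth difference = -72, so extend:
-426 − 72 = -498;  -1460 − 498 = -1958;  -3773 − 1958 = -5731;  -8113 − 5731 = -13844

-13844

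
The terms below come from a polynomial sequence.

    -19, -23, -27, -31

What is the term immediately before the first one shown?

-15

D1: -4  -4  -4
The first differences are constant at -4.
Work back: -19 + 4 = -15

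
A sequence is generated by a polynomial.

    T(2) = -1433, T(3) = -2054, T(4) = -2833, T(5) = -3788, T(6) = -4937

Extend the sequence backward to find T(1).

-952

D1: -621, -779, -955, -1149
D2: -158, -176, -194
D3: -18, -18
The third differences are constant at -18.
Work back: -158 + 18 = -140;  -621 + 140 = -481;  -1433 + 481 = -952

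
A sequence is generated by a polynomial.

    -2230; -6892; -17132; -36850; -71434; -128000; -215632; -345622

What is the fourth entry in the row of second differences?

-21982

First differences: -4662, -10240, -19718, -34584, -56566, -87632, -129990
Second differences: -5578, -9478, -14866, -21982, -31066, -42358
Third differences: -3900, -5388, -7116, -9084, -11292
Fourth differences: -1488, -1728, -1968, -2208
Fifth differences: -240, -240, -240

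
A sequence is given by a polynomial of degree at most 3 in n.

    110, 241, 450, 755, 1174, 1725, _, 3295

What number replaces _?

2426

Using the first 6 terms:
D1: 131  209  305  419  551
D2: 78  96  114  132
D3: 18  18  18
Constant third difference = 18.
Extend forward: 132 + 18 = 150;  551 + 150 = 701;  1725 + 701 = 2426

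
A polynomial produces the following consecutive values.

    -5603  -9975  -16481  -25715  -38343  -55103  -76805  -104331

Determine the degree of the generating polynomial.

4

D1: -4372, -6506, -9234, -12628, -16760, -21702, -27526
D2: -2134, -2728, -3394, -4132, -4942, -5824
D3: -594, -666, -738, -810, -882
D4: -72, -72, -72, -72
The fourth differences are constant, so the polynomial has degree 4.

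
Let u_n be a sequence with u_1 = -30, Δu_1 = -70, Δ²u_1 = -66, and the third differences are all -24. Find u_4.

Build the table forward from the leading diagonal:
Δ³: -24  -24  -24  -24
Δ²: -66  -90  -114  -138
Δ: -70  -136  -226  -340
u: -30  -100  -236  -462

-462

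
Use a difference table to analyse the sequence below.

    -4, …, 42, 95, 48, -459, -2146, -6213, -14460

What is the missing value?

9

Using the last 7 terms:
Δ: 53, -47, -507, -1687, -4067, -8247
Δ²: -100, -460, -1180, -2380, -4180
Δ³: -360, -720, -1200, -1800
Δ⁴: -360, -480, -600
Δ⁵: -120, -120
Constant fifth difference = -120.
Extend backward: -360 + 120 = -240;  -360 + 240 = -120;  -100 + 120 = 20;  53 − 20 = 33;  42 − 33 = 9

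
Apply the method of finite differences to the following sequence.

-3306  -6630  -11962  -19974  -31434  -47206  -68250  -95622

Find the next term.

-3324  -5332  -8012  -11460  -15772  -21044  -27372
-2008  -2680  -3448  -4312  -5272  -6328
-672  -768  -864  -960  -1056
-96  -96  -96  -96
Constant fourth difference = -96, so extend:
-1056 − 96 = -1152;  -6328 − 1152 = -7480;  -27372 − 7480 = -34852;  -95622 − 34852 = -130474

-130474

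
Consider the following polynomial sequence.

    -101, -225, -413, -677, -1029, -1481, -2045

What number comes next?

Δ: -124  -188  -264  -352  -452  -564
Δ²: -64  -76  -88  -100  -112
Δ³: -12  -12  -12  -12
Third differences constant at -12.
-112 − 12 = -124;  -564 − 124 = -688;  -2045 − 688 = -2733

-2733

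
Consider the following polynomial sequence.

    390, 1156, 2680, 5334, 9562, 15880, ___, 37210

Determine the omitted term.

24876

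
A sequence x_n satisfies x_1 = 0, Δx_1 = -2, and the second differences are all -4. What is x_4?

-18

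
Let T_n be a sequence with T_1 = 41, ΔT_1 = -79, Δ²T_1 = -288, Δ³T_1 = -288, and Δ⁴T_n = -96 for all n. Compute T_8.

-20000

Build the table forward from the leading diagonal:
D4: -96, -96, -96, -96, -96, -96, -96, -96
D3: -288, -384, -480, -576, -672, -768, -864, -960
D2: -288, -576, -960, -1440, -2016, -2688, -3456, -4320
D1: -79, -367, -943, -1903, -3343, -5359, -8047, -11503
T: 41, -38, -405, -1348, -3251, -6594, -11953, -20000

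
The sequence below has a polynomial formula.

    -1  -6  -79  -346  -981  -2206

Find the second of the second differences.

First differences: -5, -73, -267, -635, -1225
Second differences: -68, -194, -368, -590
Third differences: -126, -174, -222
Fourth differences: -48, -48

-194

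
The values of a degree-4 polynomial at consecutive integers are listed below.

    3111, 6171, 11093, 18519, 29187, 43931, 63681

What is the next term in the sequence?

89463

Δ: 3060 , 4922 , 7426 , 10668 , 14744 , 19750
Δ²: 1862 , 2504 , 3242 , 4076 , 5006
Δ³: 642 , 738 , 834 , 930
Δ⁴: 96 , 96 , 96
The fourth differences are constant (96).
930 + 96 = 1026;  5006 + 1026 = 6032;  19750 + 6032 = 25782;  63681 + 25782 = 89463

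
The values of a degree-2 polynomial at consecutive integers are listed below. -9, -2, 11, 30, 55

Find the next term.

86

7  13  19  25
6  6  6
Constant second difference = 6, so extend:
25 + 6 = 31;  55 + 31 = 86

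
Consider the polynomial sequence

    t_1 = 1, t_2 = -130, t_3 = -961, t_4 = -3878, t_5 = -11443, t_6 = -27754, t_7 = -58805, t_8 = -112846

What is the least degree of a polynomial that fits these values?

5

-131, -831, -2917, -7565, -16311, -31051, -54041
-700, -2086, -4648, -8746, -14740, -22990
-1386, -2562, -4098, -5994, -8250
-1176, -1536, -1896, -2256
-360, -360, -360
The fifth differences are constant, so the polynomial has degree 5.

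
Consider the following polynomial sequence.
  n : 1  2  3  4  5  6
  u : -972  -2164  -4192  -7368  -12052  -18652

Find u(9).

-54748

First differences: -1192  -2028  -3176  -4684  -6600
Second differences: -836  -1148  -1508  -1916
Third differences: -312  -360  -408
Fourth differences: -48  -48
Constant fourth difference = -48, so extend:
-408 − 48 = -456;  -1916 − 456 = -2372;  -6600 − 2372 = -8972;  -18652 − 8972 = -27624
-456 − 48 = -504;  -2372 − 504 = -2876;  -8972 − 2876 = -11848;  -27624 − 11848 = -39472
-504 − 48 = -552;  -2876 − 552 = -3428;  -11848 − 3428 = -15276;  -39472 − 15276 = -54748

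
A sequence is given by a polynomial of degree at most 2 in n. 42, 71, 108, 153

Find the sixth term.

267

First differences: 29, 37, 45
Second differences: 8, 8
Second differences constant at 8.
45 + 8 = 53;  153 + 53 = 206
53 + 8 = 61;  206 + 61 = 267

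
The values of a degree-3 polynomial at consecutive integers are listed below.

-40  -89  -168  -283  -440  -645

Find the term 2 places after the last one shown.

-1223

D1: -49 , -79 , -115 , -157 , -205
D2: -30 , -36 , -42 , -48
D3: -6 , -6 , -6
Constant third difference = -6, so extend:
-48 − 6 = -54;  -205 − 54 = -259;  -645 − 259 = -904
-54 − 6 = -60;  -259 − 60 = -319;  -904 − 319 = -1223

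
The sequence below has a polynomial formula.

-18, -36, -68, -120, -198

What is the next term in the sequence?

D1: -18  -32  -52  -78
D2: -14  -20  -26
D3: -6  -6
The third differences are constant (-6).
-26 − 6 = -32;  -78 − 32 = -110;  -198 − 110 = -308

-308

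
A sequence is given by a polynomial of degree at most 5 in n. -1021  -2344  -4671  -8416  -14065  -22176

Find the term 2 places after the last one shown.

-48376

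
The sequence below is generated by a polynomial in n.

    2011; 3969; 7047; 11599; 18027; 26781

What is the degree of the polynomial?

4

Δ: 1958, 3078, 4552, 6428, 8754
Δ²: 1120, 1474, 1876, 2326
Δ³: 354, 402, 450
Δ⁴: 48, 48
The fourth differences are constant, so the polynomial has degree 4.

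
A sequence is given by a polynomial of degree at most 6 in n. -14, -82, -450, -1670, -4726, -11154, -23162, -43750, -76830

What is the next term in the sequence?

Δ: -68, -368, -1220, -3056, -6428, -12008, -20588, -33080
Δ²: -300, -852, -1836, -3372, -5580, -8580, -12492
Δ³: -552, -984, -1536, -2208, -3000, -3912
Δ⁴: -432, -552, -672, -792, -912
Δ⁵: -120, -120, -120, -120
The fifth differences are constant (-120).
-912 − 120 = -1032;  -3912 − 1032 = -4944;  -12492 − 4944 = -17436;  -33080 − 17436 = -50516;  -76830 − 50516 = -127346

-127346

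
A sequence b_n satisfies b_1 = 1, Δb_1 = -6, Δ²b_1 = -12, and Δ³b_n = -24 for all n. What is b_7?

-695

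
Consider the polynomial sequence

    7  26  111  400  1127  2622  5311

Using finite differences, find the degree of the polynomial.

D1: 19, 85, 289, 727, 1495, 2689
D2: 66, 204, 438, 768, 1194
D3: 138, 234, 330, 426
D4: 96, 96, 96
The fourth differences are constant, so the polynomial has degree 4.

4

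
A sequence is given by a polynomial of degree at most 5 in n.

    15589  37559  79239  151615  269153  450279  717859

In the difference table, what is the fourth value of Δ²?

First differences: 21970, 41680, 72376, 117538, 181126, 267580
Second differences: 19710, 30696, 45162, 63588, 86454
Third differences: 10986, 14466, 18426, 22866
Fourth differences: 3480, 3960, 4440
Fifth differences: 480, 480

63588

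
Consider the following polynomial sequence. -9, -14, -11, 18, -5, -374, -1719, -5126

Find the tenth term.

-25470

-5  3  29  -23  -369  -1345  -3407
8  26  -52  -346  -976  -2062
18  -78  -294  -630  -1086
-96  -216  -336  -456
-120  -120  -120
Constant fifth difference = -120, so extend:
-456 − 120 = -576;  -1086 − 576 = -1662;  -2062 − 1662 = -3724;  -3407 − 3724 = -7131;  -5126 − 7131 = -12257
-576 − 120 = -696;  -1662 − 696 = -2358;  -3724 − 2358 = -6082;  -7131 − 6082 = -13213;  -12257 − 13213 = -25470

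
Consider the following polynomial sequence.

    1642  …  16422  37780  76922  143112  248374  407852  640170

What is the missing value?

5984

Using the last 7 terms:
D1: 21358, 39142, 66190, 105262, 159478, 232318
D2: 17784, 27048, 39072, 54216, 72840
D3: 9264, 12024, 15144, 18624
D4: 2760, 3120, 3480
D5: 360, 360
Constant fifth difference = 360.
Extend backward: 2760 − 360 = 2400;  9264 − 2400 = 6864;  17784 − 6864 = 10920;  21358 − 10920 = 10438;  16422 − 10438 = 5984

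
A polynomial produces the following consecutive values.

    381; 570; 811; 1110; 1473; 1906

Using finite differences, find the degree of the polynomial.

3

189, 241, 299, 363, 433
52, 58, 64, 70
6, 6, 6
The third differences are constant, so the polynomial has degree 3.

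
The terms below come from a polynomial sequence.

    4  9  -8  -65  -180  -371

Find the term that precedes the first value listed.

-5

5, -17, -57, -115, -191
-22, -40, -58, -76
-18, -18, -18
The third differences are constant at -18.
Work back: -22 + 18 = -4;  5 + 4 = 9;  4 − 9 = -5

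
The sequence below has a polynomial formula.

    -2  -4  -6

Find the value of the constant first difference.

First differences: -2, -2

-2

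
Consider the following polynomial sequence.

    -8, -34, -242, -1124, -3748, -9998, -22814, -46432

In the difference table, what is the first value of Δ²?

D1: -26, -208, -882, -2624, -6250, -12816, -23618
D2: -182, -674, -1742, -3626, -6566, -10802
D3: -492, -1068, -1884, -2940, -4236
D4: -576, -816, -1056, -1296
D5: -240, -240, -240

-182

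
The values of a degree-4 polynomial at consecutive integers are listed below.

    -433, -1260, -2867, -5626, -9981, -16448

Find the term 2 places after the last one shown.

-38142

Δ: -827  -1607  -2759  -4355  -6467
Δ²: -780  -1152  -1596  -2112
Δ³: -372  -444  -516
Δ⁴: -72  -72
The fourth differences are constant (-72).
-516 − 72 = -588;  -2112 − 588 = -2700;  -6467 − 2700 = -9167;  -16448 − 9167 = -25615
-588 − 72 = -660;  -2700 − 660 = -3360;  -9167 − 3360 = -12527;  -25615 − 12527 = -38142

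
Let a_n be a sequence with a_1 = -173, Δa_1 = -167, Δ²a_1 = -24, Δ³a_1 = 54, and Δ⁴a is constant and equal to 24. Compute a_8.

884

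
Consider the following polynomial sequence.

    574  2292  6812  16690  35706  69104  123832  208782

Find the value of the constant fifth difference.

240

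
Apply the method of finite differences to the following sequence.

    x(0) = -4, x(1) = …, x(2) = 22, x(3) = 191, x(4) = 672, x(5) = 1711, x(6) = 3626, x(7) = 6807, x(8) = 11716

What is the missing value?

-9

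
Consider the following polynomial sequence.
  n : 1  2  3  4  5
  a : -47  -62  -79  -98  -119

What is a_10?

First differences: -15, -17, -19, -21
Second differences: -2, -2, -2
Second differences constant at -2.
-21 − 2 = -23;  -119 − 23 = -142
-23 − 2 = -25;  -142 − 25 = -167
-25 − 2 = -27;  -167 − 27 = -194
-27 − 2 = -29;  -194 − 29 = -223
-29 − 2 = -31;  -223 − 31 = -254

-254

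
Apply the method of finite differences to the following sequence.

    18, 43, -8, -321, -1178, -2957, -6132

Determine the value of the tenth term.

First differences: 25  -51  -313  -857  -1779  -3175
Second differences: -76  -262  -544  -922  -1396
Third differences: -186  -282  -378  -474
Fourth differences: -96  -96  -96
Fourth differences constant at -96.
-474 − 96 = -570;  -1396 − 570 = -1966;  -3175 − 1966 = -5141;  -6132 − 5141 = -11273
-570 − 96 = -666;  -1966 − 666 = -2632;  -5141 − 2632 = -7773;  -11273 − 7773 = -19046
-666 − 96 = -762;  -2632 − 762 = -3394;  -7773 − 3394 = -11167;  -19046 − 11167 = -30213

-30213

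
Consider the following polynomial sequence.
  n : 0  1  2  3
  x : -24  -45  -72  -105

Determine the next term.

-144

-21 , -27 , -33
-6 , -6
Constant second difference = -6, so extend:
-33 − 6 = -39;  -105 − 39 = -144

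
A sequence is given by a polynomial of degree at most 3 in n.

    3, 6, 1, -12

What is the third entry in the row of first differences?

First differences: 3, -5, -13
Second differences: -8, -8

-13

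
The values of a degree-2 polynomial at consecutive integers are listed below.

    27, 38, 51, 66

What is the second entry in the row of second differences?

2

First differences: 11, 13, 15
Second differences: 2, 2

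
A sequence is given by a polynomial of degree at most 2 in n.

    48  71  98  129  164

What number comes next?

First differences: 23 , 27 , 31 , 35
Second differences: 4 , 4 , 4
Constant second difference = 4, so extend:
35 + 4 = 39;  164 + 39 = 203

203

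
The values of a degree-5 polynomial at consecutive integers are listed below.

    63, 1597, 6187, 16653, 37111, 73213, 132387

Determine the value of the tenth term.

Δ: 1534, 4590, 10466, 20458, 36102, 59174
Δ²: 3056, 5876, 9992, 15644, 23072
Δ³: 2820, 4116, 5652, 7428
Δ⁴: 1296, 1536, 1776
Δ⁵: 240, 240
Constant fifth difference = 240, so extend:
1776 + 240 = 2016;  7428 + 2016 = 9444;  23072 + 9444 = 32516;  59174 + 32516 = 91690;  132387 + 91690 = 224077
2016 + 240 = 2256;  9444 + 2256 = 11700;  32516 + 11700 = 44216;  91690 + 44216 = 135906;  224077 + 135906 = 359983
2256 + 240 = 2496;  11700 + 2496 = 14196;  44216 + 14196 = 58412;  135906 + 58412 = 194318;  359983 + 194318 = 554301

554301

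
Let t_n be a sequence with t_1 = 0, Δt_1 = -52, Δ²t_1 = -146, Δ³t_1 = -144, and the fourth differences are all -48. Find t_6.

-3400

Build the table forward from the leading diagonal:
Δ⁴: -48  -48  -48  -48  -48  -48
Δ³: -144  -192  -240  -288  -336  -384
Δ²: -146  -290  -482  -722  -1010  -1346
Δ: -52  -198  -488  -970  -1692  -2702
t: 0  -52  -250  -738  -1708  -3400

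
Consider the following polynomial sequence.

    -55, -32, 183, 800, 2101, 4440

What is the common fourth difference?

First differences: 23, 215, 617, 1301, 2339
Second differences: 192, 402, 684, 1038
Third differences: 210, 282, 354
Fourth differences: 72, 72

72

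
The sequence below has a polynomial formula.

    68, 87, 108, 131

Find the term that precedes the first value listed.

Δ: 19, 21, 23
Δ²: 2, 2
The second differences are constant at 2.
Work back: 19 − 2 = 17;  68 − 17 = 51

51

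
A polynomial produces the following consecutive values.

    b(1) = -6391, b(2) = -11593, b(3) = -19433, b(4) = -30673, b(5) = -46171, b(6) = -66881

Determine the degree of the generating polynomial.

4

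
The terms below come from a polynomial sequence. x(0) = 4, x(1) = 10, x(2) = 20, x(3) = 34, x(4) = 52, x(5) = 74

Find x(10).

244

D1: 6, 10, 14, 18, 22
D2: 4, 4, 4, 4
The second differences are constant (4).
22 + 4 = 26;  74 + 26 = 100
26 + 4 = 30;  100 + 30 = 130
30 + 4 = 34;  130 + 34 = 164
34 + 4 = 38;  164 + 38 = 202
38 + 4 = 42;  202 + 42 = 244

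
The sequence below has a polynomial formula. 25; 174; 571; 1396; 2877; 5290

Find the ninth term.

21601

149 , 397 , 825 , 1481 , 2413
248 , 428 , 656 , 932
180 , 228 , 276
48 , 48
Constant fourth difference = 48, so extend:
276 + 48 = 324;  932 + 324 = 1256;  2413 + 1256 = 3669;  5290 + 3669 = 8959
324 + 48 = 372;  1256 + 372 = 1628;  3669 + 1628 = 5297;  8959 + 5297 = 14256
372 + 48 = 420;  1628 + 420 = 2048;  5297 + 2048 = 7345;  14256 + 7345 = 21601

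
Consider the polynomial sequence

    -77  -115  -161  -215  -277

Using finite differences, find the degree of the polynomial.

-38, -46, -54, -62
-8, -8, -8
The second differences are constant, so the polynomial has degree 2.

2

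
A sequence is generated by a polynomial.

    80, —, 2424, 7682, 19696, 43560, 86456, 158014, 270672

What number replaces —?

Using the last 7 terms:
5258  12014  23864  42896  71558  112658
6756  11850  19032  28662  41100
5094  7182  9630  12438
2088  2448  2808
360  360
Constant fifth difference = 360.
Extend backward: 2088 − 360 = 1728;  5094 − 1728 = 3366;  6756 − 3366 = 3390;  5258 − 3390 = 1868;  2424 − 1868 = 556

556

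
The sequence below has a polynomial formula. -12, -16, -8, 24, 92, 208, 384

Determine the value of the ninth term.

964

D1: -4, 8, 32, 68, 116, 176
D2: 12, 24, 36, 48, 60
D3: 12, 12, 12, 12
The third differences are constant (12).
60 + 12 = 72;  176 + 72 = 248;  384 + 248 = 632
72 + 12 = 84;  248 + 84 = 332;  632 + 332 = 964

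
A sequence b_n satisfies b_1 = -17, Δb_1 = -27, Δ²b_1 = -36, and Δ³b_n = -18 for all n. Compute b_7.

-1079

Build the table forward from the leading diagonal:
Third differences: -18, -18, -18, -18, -18, -18, -18
Second differences: -36, -54, -72, -90, -108, -126, -144
First differences: -27, -63, -117, -189, -279, -387, -513
b: -17, -44, -107, -224, -413, -692, -1079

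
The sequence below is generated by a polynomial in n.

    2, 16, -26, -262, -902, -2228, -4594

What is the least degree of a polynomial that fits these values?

D1: 14, -42, -236, -640, -1326, -2366
D2: -56, -194, -404, -686, -1040
D3: -138, -210, -282, -354
D4: -72, -72, -72
The fourth differences are constant, so the polynomial has degree 4.

4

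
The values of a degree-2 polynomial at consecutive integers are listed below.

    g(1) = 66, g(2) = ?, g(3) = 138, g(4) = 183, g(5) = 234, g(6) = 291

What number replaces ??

Using the last 4 terms:
First differences: 45  51  57
Second differences: 6  6
Constant second difference = 6.
Extend backward: 45 − 6 = 39;  138 − 39 = 99

99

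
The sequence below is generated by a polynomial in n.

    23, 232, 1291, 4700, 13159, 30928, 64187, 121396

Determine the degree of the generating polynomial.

5

209, 1059, 3409, 8459, 17769, 33259, 57209
850, 2350, 5050, 9310, 15490, 23950
1500, 2700, 4260, 6180, 8460
1200, 1560, 1920, 2280
360, 360, 360
The fifth differences are constant, so the polynomial has degree 5.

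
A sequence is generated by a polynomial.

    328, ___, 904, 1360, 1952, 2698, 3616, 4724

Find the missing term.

Using the last 6 terms:
D1: 456, 592, 746, 918, 1108
D2: 136, 154, 172, 190
D3: 18, 18, 18
Constant third difference = 18.
Extend backward: 136 − 18 = 118;  456 − 118 = 338;  904 − 338 = 566

566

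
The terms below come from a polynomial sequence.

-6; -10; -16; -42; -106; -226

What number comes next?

First differences: -4  -6  -26  -64  -120
Second differences: -2  -20  -38  -56
Third differences: -18  -18  -18
The third differences are constant (-18).
-56 − 18 = -74;  -120 − 74 = -194;  -226 − 194 = -420

-420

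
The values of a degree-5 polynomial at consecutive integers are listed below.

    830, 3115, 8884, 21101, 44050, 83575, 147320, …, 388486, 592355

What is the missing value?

Using the first 7 terms:
2285  5769  12217  22949  39525  63745
3484  6448  10732  16576  24220
2964  4284  5844  7644
1320  1560  1800
240  240
Constant fifth difference = 240.
Extend forward: 1800 + 240 = 2040;  7644 + 2040 = 9684;  24220 + 9684 = 33904;  63745 + 33904 = 97649;  147320 + 97649 = 244969

244969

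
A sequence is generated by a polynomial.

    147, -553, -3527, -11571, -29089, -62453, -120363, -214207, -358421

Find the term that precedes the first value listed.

121

First differences: -700  -2974  -8044  -17518  -33364  -57910  -93844  -144214
Second differences: -2274  -5070  -9474  -15846  -24546  -35934  -50370
Third differences: -2796  -4404  -6372  -8700  -11388  -14436
Fourth differences: -1608  -1968  -2328  -2688  -3048
Fifth differences: -360  -360  -360  -360
The fifth differences are constant at -360.
Work back: -1608 + 360 = -1248;  -2796 + 1248 = -1548;  -2274 + 1548 = -726;  -700 + 726 = 26;  147 − 26 = 121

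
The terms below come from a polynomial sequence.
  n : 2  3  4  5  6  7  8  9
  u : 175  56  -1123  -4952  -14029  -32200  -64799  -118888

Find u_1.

56

First differences: -119  -1179  -3829  -9077  -18171  -32599  -54089
Second differences: -1060  -2650  -5248  -9094  -14428  -21490
Third differences: -1590  -2598  -3846  -5334  -7062
Fourth differences: -1008  -1248  -1488  -1728
Fifth differences: -240  -240  -240
The fifth differences are constant at -240.
Work back: -1008 + 240 = -768;  -1590 + 768 = -822;  -1060 + 822 = -238;  -119 + 238 = 119;  175 − 119 = 56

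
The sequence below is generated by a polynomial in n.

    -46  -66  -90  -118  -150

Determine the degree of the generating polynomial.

2

-20, -24, -28, -32
-4, -4, -4
The second differences are constant, so the polynomial has degree 2.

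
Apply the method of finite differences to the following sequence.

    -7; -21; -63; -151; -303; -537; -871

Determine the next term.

D1: -14, -42, -88, -152, -234, -334
D2: -28, -46, -64, -82, -100
D3: -18, -18, -18, -18
The third differences are constant (-18).
-100 − 18 = -118;  -334 − 118 = -452;  -871 − 452 = -1323

-1323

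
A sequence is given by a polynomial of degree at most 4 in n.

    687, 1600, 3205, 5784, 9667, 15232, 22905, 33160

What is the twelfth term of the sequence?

913  1605  2579  3883  5565  7673  10255
692  974  1304  1682  2108  2582
282  330  378  426  474
48  48  48  48
Constant fourth difference = 48, so extend:
474 + 48 = 522;  2582 + 522 = 3104;  10255 + 3104 = 13359;  33160 + 13359 = 46519
522 + 48 = 570;  3104 + 570 = 3674;  13359 + 3674 = 17033;  46519 + 17033 = 63552
570 + 48 = 618;  3674 + 618 = 4292;  17033 + 4292 = 21325;  63552 + 21325 = 84877
618 + 48 = 666;  4292 + 666 = 4958;  21325 + 4958 = 26283;  84877 + 26283 = 111160

111160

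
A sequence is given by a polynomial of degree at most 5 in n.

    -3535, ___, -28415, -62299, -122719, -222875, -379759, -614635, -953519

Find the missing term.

-11179

Using the last 7 terms:
First differences: -33884  -60420  -100156  -156884  -234876  -338884
Second differences: -26536  -39736  -56728  -77992  -104008
Third differences: -13200  -16992  -21264  -26016
Fourth differences: -3792  -4272  -4752
Fifth differences: -480  -480
Constant fifth difference = -480.
Extend backward: -3792 + 480 = -3312;  -13200 + 3312 = -9888;  -26536 + 9888 = -16648;  -33884 + 16648 = -17236;  -28415 + 17236 = -11179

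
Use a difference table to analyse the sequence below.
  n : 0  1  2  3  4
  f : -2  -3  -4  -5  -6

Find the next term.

-7

Δ: -1, -1, -1, -1
Constant first difference = -1, so extend:
-6 − 1 = -7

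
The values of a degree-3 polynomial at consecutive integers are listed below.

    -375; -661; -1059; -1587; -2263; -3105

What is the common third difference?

Δ: -286, -398, -528, -676, -842
Δ²: -112, -130, -148, -166
Δ³: -18, -18, -18

-18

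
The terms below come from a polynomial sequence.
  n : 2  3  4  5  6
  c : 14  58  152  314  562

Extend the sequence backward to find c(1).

2

44, 94, 162, 248
50, 68, 86
18, 18
The third differences are constant at 18.
Work back: 50 − 18 = 32;  44 − 32 = 12;  14 − 12 = 2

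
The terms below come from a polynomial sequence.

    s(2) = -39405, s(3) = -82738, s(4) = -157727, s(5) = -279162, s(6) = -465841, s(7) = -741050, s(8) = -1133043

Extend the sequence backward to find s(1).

-43333, -74989, -121435, -186679, -275209, -391993
-31656, -46446, -65244, -88530, -116784
-14790, -18798, -23286, -28254
-4008, -4488, -4968
-480, -480
The fifth differences are constant at -480.
Work back: -4008 + 480 = -3528;  -14790 + 3528 = -11262;  -31656 + 11262 = -20394;  -43333 + 20394 = -22939;  -39405 + 22939 = -16466

-16466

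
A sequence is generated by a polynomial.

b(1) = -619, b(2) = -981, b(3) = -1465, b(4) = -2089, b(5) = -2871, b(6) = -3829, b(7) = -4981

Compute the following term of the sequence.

D1: -362 , -484 , -624 , -782 , -958 , -1152
D2: -122 , -140 , -158 , -176 , -194
D3: -18 , -18 , -18 , -18
Third differences constant at -18.
-194 − 18 = -212;  -1152 − 212 = -1364;  -4981 − 1364 = -6345

-6345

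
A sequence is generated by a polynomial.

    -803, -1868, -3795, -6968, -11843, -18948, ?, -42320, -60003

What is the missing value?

-28883

Using the first 6 terms:
-1065  -1927  -3173  -4875  -7105
-862  -1246  -1702  -2230
-384  -456  -528
-72  -72
Constant fourth difference = -72.
Extend forward: -528 − 72 = -600;  -2230 − 600 = -2830;  -7105 − 2830 = -9935;  -18948 − 9935 = -28883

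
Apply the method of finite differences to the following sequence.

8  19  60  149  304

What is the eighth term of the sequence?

11 , 41 , 89 , 155
30 , 48 , 66
18 , 18
The third differences are constant (18).
66 + 18 = 84;  155 + 84 = 239;  304 + 239 = 543
84 + 18 = 102;  239 + 102 = 341;  543 + 341 = 884
102 + 18 = 120;  341 + 120 = 461;  884 + 461 = 1345

1345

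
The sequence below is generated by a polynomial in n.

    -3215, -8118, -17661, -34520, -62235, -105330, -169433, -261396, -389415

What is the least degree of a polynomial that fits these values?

5

D1: -4903, -9543, -16859, -27715, -43095, -64103, -91963, -128019
D2: -4640, -7316, -10856, -15380, -21008, -27860, -36056
D3: -2676, -3540, -4524, -5628, -6852, -8196
D4: -864, -984, -1104, -1224, -1344
D5: -120, -120, -120, -120
The fifth differences are constant, so the polynomial has degree 5.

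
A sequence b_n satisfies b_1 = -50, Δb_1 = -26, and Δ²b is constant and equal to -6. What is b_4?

Build the table forward from the leading diagonal:
Second differences: -6, -6, -6, -6
First differences: -26, -32, -38, -44
b: -50, -76, -108, -146

-146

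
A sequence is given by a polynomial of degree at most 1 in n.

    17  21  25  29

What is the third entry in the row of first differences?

First differences: 4, 4, 4

4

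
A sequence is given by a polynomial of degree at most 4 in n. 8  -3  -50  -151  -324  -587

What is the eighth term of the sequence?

-1455

-11, -47, -101, -173, -263
-36, -54, -72, -90
-18, -18, -18
Third differences constant at -18.
-90 − 18 = -108;  -263 − 108 = -371;  -587 − 371 = -958
-108 − 18 = -126;  -371 − 126 = -497;  -958 − 497 = -1455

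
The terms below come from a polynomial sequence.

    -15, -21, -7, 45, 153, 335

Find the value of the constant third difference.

18

Δ: -6, 14, 52, 108, 182
Δ²: 20, 38, 56, 74
Δ³: 18, 18, 18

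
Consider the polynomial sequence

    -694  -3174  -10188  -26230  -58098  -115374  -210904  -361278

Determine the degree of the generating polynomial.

D1: -2480, -7014, -16042, -31868, -57276, -95530, -150374
D2: -4534, -9028, -15826, -25408, -38254, -54844
D3: -4494, -6798, -9582, -12846, -16590
D4: -2304, -2784, -3264, -3744
D5: -480, -480, -480
The fifth differences are constant, so the polynomial has degree 5.

5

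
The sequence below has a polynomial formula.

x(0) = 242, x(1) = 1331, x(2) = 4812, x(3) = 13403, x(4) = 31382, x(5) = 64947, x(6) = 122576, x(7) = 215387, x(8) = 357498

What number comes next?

Δ: 1089, 3481, 8591, 17979, 33565, 57629, 92811, 142111
Δ²: 2392, 5110, 9388, 15586, 24064, 35182, 49300
Δ³: 2718, 4278, 6198, 8478, 11118, 14118
Δ⁴: 1560, 1920, 2280, 2640, 3000
Δ⁵: 360, 360, 360, 360
Constant fifth difference = 360, so extend:
3000 + 360 = 3360;  14118 + 3360 = 17478;  49300 + 17478 = 66778;  142111 + 66778 = 208889;  357498 + 208889 = 566387

566387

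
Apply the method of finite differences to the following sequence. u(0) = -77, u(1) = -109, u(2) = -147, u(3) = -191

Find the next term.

-241

First differences: -32, -38, -44
Second differences: -6, -6
Constant second difference = -6, so extend:
-44 − 6 = -50;  -191 − 50 = -241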